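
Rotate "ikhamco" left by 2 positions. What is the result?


Input: "ikhamco", rotate left by 2
First 2 characters: "ik"
Remaining characters: "hamco"
Concatenate remaining + first: "hamco" + "ik" = "hamcoik"

hamcoik


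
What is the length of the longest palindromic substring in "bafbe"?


Input: "bafbe"
Checking substrings for palindromes:
  No multi-char palindromic substrings found
Longest palindromic substring: "b" with length 1

1


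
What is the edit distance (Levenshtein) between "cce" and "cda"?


Computing edit distance: "cce" -> "cda"
DP table:
           c    d    a
      0    1    2    3
  c   1    0    1    2
  c   2    1    1    2
  e   3    2    2    2
Edit distance = dp[3][3] = 2

2


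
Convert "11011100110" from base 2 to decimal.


Input: "11011100110" in base 2
Positional expansion:
  Digit '1' (value 1) x 2^10 = 1024
  Digit '1' (value 1) x 2^9 = 512
  Digit '0' (value 0) x 2^8 = 0
  Digit '1' (value 1) x 2^7 = 128
  Digit '1' (value 1) x 2^6 = 64
  Digit '1' (value 1) x 2^5 = 32
  Digit '0' (value 0) x 2^4 = 0
  Digit '0' (value 0) x 2^3 = 0
  Digit '1' (value 1) x 2^2 = 4
  Digit '1' (value 1) x 2^1 = 2
  Digit '0' (value 0) x 2^0 = 0
Sum = 1766

1766


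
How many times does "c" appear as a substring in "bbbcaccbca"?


Searching for "c" in "bbbcaccbca"
Scanning each position:
  Position 0: "b" => no
  Position 1: "b" => no
  Position 2: "b" => no
  Position 3: "c" => MATCH
  Position 4: "a" => no
  Position 5: "c" => MATCH
  Position 6: "c" => MATCH
  Position 7: "b" => no
  Position 8: "c" => MATCH
  Position 9: "a" => no
Total occurrences: 4

4


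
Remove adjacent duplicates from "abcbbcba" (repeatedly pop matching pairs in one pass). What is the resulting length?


Input: abcbbcba
Stack-based adjacent duplicate removal:
  Read 'a': push. Stack: a
  Read 'b': push. Stack: ab
  Read 'c': push. Stack: abc
  Read 'b': push. Stack: abcb
  Read 'b': matches stack top 'b' => pop. Stack: abc
  Read 'c': matches stack top 'c' => pop. Stack: ab
  Read 'b': matches stack top 'b' => pop. Stack: a
  Read 'a': matches stack top 'a' => pop. Stack: (empty)
Final stack: "" (length 0)

0


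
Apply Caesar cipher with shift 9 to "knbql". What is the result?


Caesar cipher: shift "knbql" by 9
  'k' (pos 10) + 9 = pos 19 = 't'
  'n' (pos 13) + 9 = pos 22 = 'w'
  'b' (pos 1) + 9 = pos 10 = 'k'
  'q' (pos 16) + 9 = pos 25 = 'z'
  'l' (pos 11) + 9 = pos 20 = 'u'
Result: twkzu

twkzu


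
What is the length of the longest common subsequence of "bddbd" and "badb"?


LCS of "bddbd" and "badb"
DP table:
           b    a    d    b
      0    0    0    0    0
  b   0    1    1    1    1
  d   0    1    1    2    2
  d   0    1    1    2    2
  b   0    1    1    2    3
  d   0    1    1    2    3
LCS length = dp[5][4] = 3

3


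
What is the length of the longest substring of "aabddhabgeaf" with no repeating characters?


Input: "aabddhabgeaf"
Sliding window (track last position of each char):
  Position 0 ('a'): window [0,0] length 1 -- new best
  Position 1 ('a'): repeat (last at 0), move window start to 1
  Position 1 ('a'): window [1,1] length 1
  Position 2 ('b'): window [1,2] length 2 -- new best
  Position 3 ('d'): window [1,3] length 3 -- new best
  Position 4 ('d'): repeat (last at 3), move window start to 4
  Position 4 ('d'): window [4,4] length 1
  Position 5 ('h'): window [4,5] length 2
  Position 6 ('a'): window [4,6] length 3
  Position 7 ('b'): window [4,7] length 4 -- new best
  Position 8 ('g'): window [4,8] length 5 -- new best
  Position 9 ('e'): window [4,9] length 6 -- new best
  Position 10 ('a'): repeat (last at 6), move window start to 7
  Position 10 ('a'): window [7,10] length 4
  Position 11 ('f'): window [7,11] length 5
Longest substring with no repeats: "dhabge" with length 6

6


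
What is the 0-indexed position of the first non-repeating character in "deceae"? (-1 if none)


Input: deceae
Character frequencies:
  'a': 1
  'c': 1
  'd': 1
  'e': 3
Scanning left to right for freq == 1:
  Position 0 ('d'): unique! => answer = 0

0


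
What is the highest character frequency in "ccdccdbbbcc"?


Input: ccdccdbbbcc
Character counts:
  'b': 3
  'c': 6
  'd': 2
Maximum frequency: 6

6


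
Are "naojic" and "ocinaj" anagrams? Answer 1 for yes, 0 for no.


Strings: "naojic", "ocinaj"
Sorted first:  acijno
Sorted second: acijno
Sorted forms match => anagrams

1


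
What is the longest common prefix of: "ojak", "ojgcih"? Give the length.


Words: ojak, ojgcih
  Position 0: all 'o' => match
  Position 1: all 'j' => match
  Position 2: ('a', 'g') => mismatch, stop
LCP = "oj" (length 2)

2


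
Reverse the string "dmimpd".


Input: dmimpd
Reading characters right to left:
  Position 5: 'd'
  Position 4: 'p'
  Position 3: 'm'
  Position 2: 'i'
  Position 1: 'm'
  Position 0: 'd'
Reversed: dpmimd

dpmimd


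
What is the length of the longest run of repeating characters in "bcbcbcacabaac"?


Input: "bcbcbcacabaac"
Scanning for longest run:
  Position 1 ('c'): new char, reset run to 1
  Position 2 ('b'): new char, reset run to 1
  Position 3 ('c'): new char, reset run to 1
  Position 4 ('b'): new char, reset run to 1
  Position 5 ('c'): new char, reset run to 1
  Position 6 ('a'): new char, reset run to 1
  Position 7 ('c'): new char, reset run to 1
  Position 8 ('a'): new char, reset run to 1
  Position 9 ('b'): new char, reset run to 1
  Position 10 ('a'): new char, reset run to 1
  Position 11 ('a'): continues run of 'a', length=2
  Position 12 ('c'): new char, reset run to 1
Longest run: 'a' with length 2

2


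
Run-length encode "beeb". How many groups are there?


Input: beeb
Scanning for consecutive runs:
  Group 1: 'b' x 1 (positions 0-0)
  Group 2: 'e' x 2 (positions 1-2)
  Group 3: 'b' x 1 (positions 3-3)
Total groups: 3

3


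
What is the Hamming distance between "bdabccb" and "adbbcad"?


Comparing "bdabccb" and "adbbcad" position by position:
  Position 0: 'b' vs 'a' => differ
  Position 1: 'd' vs 'd' => same
  Position 2: 'a' vs 'b' => differ
  Position 3: 'b' vs 'b' => same
  Position 4: 'c' vs 'c' => same
  Position 5: 'c' vs 'a' => differ
  Position 6: 'b' vs 'd' => differ
Total differences (Hamming distance): 4

4


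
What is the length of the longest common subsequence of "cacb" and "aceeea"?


LCS of "cacb" and "aceeea"
DP table:
           a    c    e    e    e    a
      0    0    0    0    0    0    0
  c   0    0    1    1    1    1    1
  a   0    1    1    1    1    1    2
  c   0    1    2    2    2    2    2
  b   0    1    2    2    2    2    2
LCS length = dp[4][6] = 2

2


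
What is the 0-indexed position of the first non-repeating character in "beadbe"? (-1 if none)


Input: beadbe
Character frequencies:
  'a': 1
  'b': 2
  'd': 1
  'e': 2
Scanning left to right for freq == 1:
  Position 0 ('b'): freq=2, skip
  Position 1 ('e'): freq=2, skip
  Position 2 ('a'): unique! => answer = 2

2


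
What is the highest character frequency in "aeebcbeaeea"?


Input: aeebcbeaeea
Character counts:
  'a': 3
  'b': 2
  'c': 1
  'e': 5
Maximum frequency: 5

5


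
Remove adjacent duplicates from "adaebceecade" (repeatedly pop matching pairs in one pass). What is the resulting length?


Input: adaebceecade
Stack-based adjacent duplicate removal:
  Read 'a': push. Stack: a
  Read 'd': push. Stack: ad
  Read 'a': push. Stack: ada
  Read 'e': push. Stack: adae
  Read 'b': push. Stack: adaeb
  Read 'c': push. Stack: adaebc
  Read 'e': push. Stack: adaebce
  Read 'e': matches stack top 'e' => pop. Stack: adaebc
  Read 'c': matches stack top 'c' => pop. Stack: adaeb
  Read 'a': push. Stack: adaeba
  Read 'd': push. Stack: adaebad
  Read 'e': push. Stack: adaebade
Final stack: "adaebade" (length 8)

8


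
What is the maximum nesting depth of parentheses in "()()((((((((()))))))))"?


Input: "()()((((((((()))))))))"
Tracking depth:
  Position 0 '(': depth becomes 1
  Position 1 ')': depth becomes 0
  Position 2 '(': depth becomes 1
  Position 3 ')': depth becomes 0
  Position 4 '(': depth becomes 1
  Position 5 '(': depth becomes 2
  Position 6 '(': depth becomes 3
  Position 7 '(': depth becomes 4
  Position 8 '(': depth becomes 5
  Position 9 '(': depth becomes 6
  Position 10 '(': depth becomes 7
  Position 11 '(': depth becomes 8
  Position 12 '(': depth becomes 9
  Position 13 ')': depth becomes 8
  Position 14 ')': depth becomes 7
  Position 15 ')': depth becomes 6
  Position 16 ')': depth becomes 5
  Position 17 ')': depth becomes 4
  Position 18 ')': depth becomes 3
  Position 19 ')': depth becomes 2
  Position 20 ')': depth becomes 1
  Position 21 ')': depth becomes 0
Maximum depth reached: 9

9


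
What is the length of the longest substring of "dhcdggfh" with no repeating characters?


Input: "dhcdggfh"
Sliding window (track last position of each char):
  Position 0 ('d'): window [0,0] length 1 -- new best
  Position 1 ('h'): window [0,1] length 2 -- new best
  Position 2 ('c'): window [0,2] length 3 -- new best
  Position 3 ('d'): repeat (last at 0), move window start to 1
  Position 3 ('d'): window [1,3] length 3
  Position 4 ('g'): window [1,4] length 4 -- new best
  Position 5 ('g'): repeat (last at 4), move window start to 5
  Position 5 ('g'): window [5,5] length 1
  Position 6 ('f'): window [5,6] length 2
  Position 7 ('h'): window [5,7] length 3
Longest substring with no repeats: "hcdg" with length 4

4


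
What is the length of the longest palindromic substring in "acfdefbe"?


Input: "acfdefbe"
Checking substrings for palindromes:
  No multi-char palindromic substrings found
Longest palindromic substring: "a" with length 1

1


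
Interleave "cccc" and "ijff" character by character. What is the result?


Interleaving "cccc" and "ijff":
  Position 0: 'c' from first, 'i' from second => "ci"
  Position 1: 'c' from first, 'j' from second => "cj"
  Position 2: 'c' from first, 'f' from second => "cf"
  Position 3: 'c' from first, 'f' from second => "cf"
Result: cicjcfcf

cicjcfcf


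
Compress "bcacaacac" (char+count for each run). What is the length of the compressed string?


Input: bcacaacac
Runs:
  'b' x 1 => "b1"
  'c' x 1 => "c1"
  'a' x 1 => "a1"
  'c' x 1 => "c1"
  'a' x 2 => "a2"
  'c' x 1 => "c1"
  'a' x 1 => "a1"
  'c' x 1 => "c1"
Compressed: "b1c1a1c1a2c1a1c1"
Compressed length: 16

16


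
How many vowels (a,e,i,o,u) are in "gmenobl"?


Input: gmenobl
Checking each character:
  'g' at position 0: consonant
  'm' at position 1: consonant
  'e' at position 2: vowel (running total: 1)
  'n' at position 3: consonant
  'o' at position 4: vowel (running total: 2)
  'b' at position 5: consonant
  'l' at position 6: consonant
Total vowels: 2

2


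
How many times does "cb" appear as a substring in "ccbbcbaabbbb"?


Searching for "cb" in "ccbbcbaabbbb"
Scanning each position:
  Position 0: "cc" => no
  Position 1: "cb" => MATCH
  Position 2: "bb" => no
  Position 3: "bc" => no
  Position 4: "cb" => MATCH
  Position 5: "ba" => no
  Position 6: "aa" => no
  Position 7: "ab" => no
  Position 8: "bb" => no
  Position 9: "bb" => no
  Position 10: "bb" => no
Total occurrences: 2

2


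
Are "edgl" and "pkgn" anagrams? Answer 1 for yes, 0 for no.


Strings: "edgl", "pkgn"
Sorted first:  degl
Sorted second: gknp
Differ at position 0: 'd' vs 'g' => not anagrams

0


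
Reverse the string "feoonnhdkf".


Input: feoonnhdkf
Reading characters right to left:
  Position 9: 'f'
  Position 8: 'k'
  Position 7: 'd'
  Position 6: 'h'
  Position 5: 'n'
  Position 4: 'n'
  Position 3: 'o'
  Position 2: 'o'
  Position 1: 'e'
  Position 0: 'f'
Reversed: fkdhnnooef

fkdhnnooef


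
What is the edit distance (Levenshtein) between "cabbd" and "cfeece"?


Computing edit distance: "cabbd" -> "cfeece"
DP table:
           c    f    e    e    c    e
      0    1    2    3    4    5    6
  c   1    0    1    2    3    4    5
  a   2    1    1    2    3    4    5
  b   3    2    2    2    3    4    5
  b   4    3    3    3    3    4    5
  d   5    4    4    4    4    4    5
Edit distance = dp[5][6] = 5

5


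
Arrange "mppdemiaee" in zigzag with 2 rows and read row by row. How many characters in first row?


Zigzag "mppdemiaee" into 2 rows:
Placing characters:
  'm' => row 0
  'p' => row 1
  'p' => row 0
  'd' => row 1
  'e' => row 0
  'm' => row 1
  'i' => row 0
  'a' => row 1
  'e' => row 0
  'e' => row 1
Rows:
  Row 0: "mpeie"
  Row 1: "pdmae"
First row length: 5

5


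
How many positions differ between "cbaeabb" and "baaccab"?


Comparing "cbaeabb" and "baaccab" position by position:
  Position 0: 'c' vs 'b' => DIFFER
  Position 1: 'b' vs 'a' => DIFFER
  Position 2: 'a' vs 'a' => same
  Position 3: 'e' vs 'c' => DIFFER
  Position 4: 'a' vs 'c' => DIFFER
  Position 5: 'b' vs 'a' => DIFFER
  Position 6: 'b' vs 'b' => same
Positions that differ: 5

5


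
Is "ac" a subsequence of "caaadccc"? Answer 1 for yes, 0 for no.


Check if "ac" is a subsequence of "caaadccc"
Greedy scan:
  Position 0 ('c'): no match needed
  Position 1 ('a'): matches sub[0] = 'a'
  Position 2 ('a'): no match needed
  Position 3 ('a'): no match needed
  Position 4 ('d'): no match needed
  Position 5 ('c'): matches sub[1] = 'c'
  Position 6 ('c'): no match needed
  Position 7 ('c'): no match needed
All 2 characters matched => is a subsequence

1


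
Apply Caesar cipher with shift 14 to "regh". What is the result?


Caesar cipher: shift "regh" by 14
  'r' (pos 17) + 14 = pos 5 = 'f'
  'e' (pos 4) + 14 = pos 18 = 's'
  'g' (pos 6) + 14 = pos 20 = 'u'
  'h' (pos 7) + 14 = pos 21 = 'v'
Result: fsuv

fsuv


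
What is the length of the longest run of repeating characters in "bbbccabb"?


Input: "bbbccabb"
Scanning for longest run:
  Position 1 ('b'): continues run of 'b', length=2
  Position 2 ('b'): continues run of 'b', length=3
  Position 3 ('c'): new char, reset run to 1
  Position 4 ('c'): continues run of 'c', length=2
  Position 5 ('a'): new char, reset run to 1
  Position 6 ('b'): new char, reset run to 1
  Position 7 ('b'): continues run of 'b', length=2
Longest run: 'b' with length 3

3


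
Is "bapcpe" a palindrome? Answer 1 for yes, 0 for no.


Input: bapcpe
Reversed: epcpab
  Compare pos 0 ('b') with pos 5 ('e'): MISMATCH
  Compare pos 1 ('a') with pos 4 ('p'): MISMATCH
  Compare pos 2 ('p') with pos 3 ('c'): MISMATCH
Result: not a palindrome

0


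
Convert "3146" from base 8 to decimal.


Input: "3146" in base 8
Positional expansion:
  Digit '3' (value 3) x 8^3 = 1536
  Digit '1' (value 1) x 8^2 = 64
  Digit '4' (value 4) x 8^1 = 32
  Digit '6' (value 6) x 8^0 = 6
Sum = 1638

1638


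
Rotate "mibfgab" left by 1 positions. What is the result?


Input: "mibfgab", rotate left by 1
First 1 characters: "m"
Remaining characters: "ibfgab"
Concatenate remaining + first: "ibfgab" + "m" = "ibfgabm"

ibfgabm


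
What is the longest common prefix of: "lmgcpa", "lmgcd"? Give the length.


Words: lmgcpa, lmgcd
  Position 0: all 'l' => match
  Position 1: all 'm' => match
  Position 2: all 'g' => match
  Position 3: all 'c' => match
  Position 4: ('p', 'd') => mismatch, stop
LCP = "lmgc" (length 4)

4


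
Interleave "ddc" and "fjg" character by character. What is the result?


Interleaving "ddc" and "fjg":
  Position 0: 'd' from first, 'f' from second => "df"
  Position 1: 'd' from first, 'j' from second => "dj"
  Position 2: 'c' from first, 'g' from second => "cg"
Result: dfdjcg

dfdjcg


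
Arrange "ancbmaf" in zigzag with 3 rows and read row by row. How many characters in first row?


Zigzag "ancbmaf" into 3 rows:
Placing characters:
  'a' => row 0
  'n' => row 1
  'c' => row 2
  'b' => row 1
  'm' => row 0
  'a' => row 1
  'f' => row 2
Rows:
  Row 0: "am"
  Row 1: "nba"
  Row 2: "cf"
First row length: 2

2


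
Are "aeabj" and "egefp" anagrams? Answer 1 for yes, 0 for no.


Strings: "aeabj", "egefp"
Sorted first:  aabej
Sorted second: eefgp
Differ at position 0: 'a' vs 'e' => not anagrams

0


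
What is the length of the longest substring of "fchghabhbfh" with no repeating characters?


Input: "fchghabhbfh"
Sliding window (track last position of each char):
  Position 0 ('f'): window [0,0] length 1 -- new best
  Position 1 ('c'): window [0,1] length 2 -- new best
  Position 2 ('h'): window [0,2] length 3 -- new best
  Position 3 ('g'): window [0,3] length 4 -- new best
  Position 4 ('h'): repeat (last at 2), move window start to 3
  Position 4 ('h'): window [3,4] length 2
  Position 5 ('a'): window [3,5] length 3
  Position 6 ('b'): window [3,6] length 4
  Position 7 ('h'): repeat (last at 4), move window start to 5
  Position 7 ('h'): window [5,7] length 3
  Position 8 ('b'): repeat (last at 6), move window start to 7
  Position 8 ('b'): window [7,8] length 2
  Position 9 ('f'): window [7,9] length 3
  Position 10 ('h'): repeat (last at 7), move window start to 8
  Position 10 ('h'): window [8,10] length 3
Longest substring with no repeats: "fchg" with length 4

4


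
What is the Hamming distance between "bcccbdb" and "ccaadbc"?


Comparing "bcccbdb" and "ccaadbc" position by position:
  Position 0: 'b' vs 'c' => differ
  Position 1: 'c' vs 'c' => same
  Position 2: 'c' vs 'a' => differ
  Position 3: 'c' vs 'a' => differ
  Position 4: 'b' vs 'd' => differ
  Position 5: 'd' vs 'b' => differ
  Position 6: 'b' vs 'c' => differ
Total differences (Hamming distance): 6

6


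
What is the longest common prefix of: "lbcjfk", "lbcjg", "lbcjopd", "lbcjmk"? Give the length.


Words: lbcjfk, lbcjg, lbcjopd, lbcjmk
  Position 0: all 'l' => match
  Position 1: all 'b' => match
  Position 2: all 'c' => match
  Position 3: all 'j' => match
  Position 4: ('f', 'g', 'o', 'm') => mismatch, stop
LCP = "lbcj" (length 4)

4


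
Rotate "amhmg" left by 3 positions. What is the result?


Input: "amhmg", rotate left by 3
First 3 characters: "amh"
Remaining characters: "mg"
Concatenate remaining + first: "mg" + "amh" = "mgamh"

mgamh


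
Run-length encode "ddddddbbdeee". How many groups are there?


Input: ddddddbbdeee
Scanning for consecutive runs:
  Group 1: 'd' x 6 (positions 0-5)
  Group 2: 'b' x 2 (positions 6-7)
  Group 3: 'd' x 1 (positions 8-8)
  Group 4: 'e' x 3 (positions 9-11)
Total groups: 4

4


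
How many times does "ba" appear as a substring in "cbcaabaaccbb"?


Searching for "ba" in "cbcaabaaccbb"
Scanning each position:
  Position 0: "cb" => no
  Position 1: "bc" => no
  Position 2: "ca" => no
  Position 3: "aa" => no
  Position 4: "ab" => no
  Position 5: "ba" => MATCH
  Position 6: "aa" => no
  Position 7: "ac" => no
  Position 8: "cc" => no
  Position 9: "cb" => no
  Position 10: "bb" => no
Total occurrences: 1

1


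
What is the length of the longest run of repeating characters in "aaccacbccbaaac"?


Input: "aaccacbccbaaac"
Scanning for longest run:
  Position 1 ('a'): continues run of 'a', length=2
  Position 2 ('c'): new char, reset run to 1
  Position 3 ('c'): continues run of 'c', length=2
  Position 4 ('a'): new char, reset run to 1
  Position 5 ('c'): new char, reset run to 1
  Position 6 ('b'): new char, reset run to 1
  Position 7 ('c'): new char, reset run to 1
  Position 8 ('c'): continues run of 'c', length=2
  Position 9 ('b'): new char, reset run to 1
  Position 10 ('a'): new char, reset run to 1
  Position 11 ('a'): continues run of 'a', length=2
  Position 12 ('a'): continues run of 'a', length=3
  Position 13 ('c'): new char, reset run to 1
Longest run: 'a' with length 3

3


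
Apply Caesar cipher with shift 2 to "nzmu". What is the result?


Caesar cipher: shift "nzmu" by 2
  'n' (pos 13) + 2 = pos 15 = 'p'
  'z' (pos 25) + 2 = pos 1 = 'b'
  'm' (pos 12) + 2 = pos 14 = 'o'
  'u' (pos 20) + 2 = pos 22 = 'w'
Result: pbow

pbow


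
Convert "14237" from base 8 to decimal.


Input: "14237" in base 8
Positional expansion:
  Digit '1' (value 1) x 8^4 = 4096
  Digit '4' (value 4) x 8^3 = 2048
  Digit '2' (value 2) x 8^2 = 128
  Digit '3' (value 3) x 8^1 = 24
  Digit '7' (value 7) x 8^0 = 7
Sum = 6303

6303


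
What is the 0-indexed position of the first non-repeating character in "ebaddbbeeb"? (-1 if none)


Input: ebaddbbeeb
Character frequencies:
  'a': 1
  'b': 4
  'd': 2
  'e': 3
Scanning left to right for freq == 1:
  Position 0 ('e'): freq=3, skip
  Position 1 ('b'): freq=4, skip
  Position 2 ('a'): unique! => answer = 2

2


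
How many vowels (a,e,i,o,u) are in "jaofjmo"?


Input: jaofjmo
Checking each character:
  'j' at position 0: consonant
  'a' at position 1: vowel (running total: 1)
  'o' at position 2: vowel (running total: 2)
  'f' at position 3: consonant
  'j' at position 4: consonant
  'm' at position 5: consonant
  'o' at position 6: vowel (running total: 3)
Total vowels: 3

3


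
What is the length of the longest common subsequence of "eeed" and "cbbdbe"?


LCS of "eeed" and "cbbdbe"
DP table:
           c    b    b    d    b    e
      0    0    0    0    0    0    0
  e   0    0    0    0    0    0    1
  e   0    0    0    0    0    0    1
  e   0    0    0    0    0    0    1
  d   0    0    0    0    1    1    1
LCS length = dp[4][6] = 1

1


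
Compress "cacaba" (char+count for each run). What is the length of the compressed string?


Input: cacaba
Runs:
  'c' x 1 => "c1"
  'a' x 1 => "a1"
  'c' x 1 => "c1"
  'a' x 1 => "a1"
  'b' x 1 => "b1"
  'a' x 1 => "a1"
Compressed: "c1a1c1a1b1a1"
Compressed length: 12

12


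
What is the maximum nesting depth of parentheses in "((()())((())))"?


Input: "((()())((())))"
Tracking depth:
  Position 0 '(': depth becomes 1
  Position 1 '(': depth becomes 2
  Position 2 '(': depth becomes 3
  Position 3 ')': depth becomes 2
  Position 4 '(': depth becomes 3
  Position 5 ')': depth becomes 2
  Position 6 ')': depth becomes 1
  Position 7 '(': depth becomes 2
  Position 8 '(': depth becomes 3
  Position 9 '(': depth becomes 4
  Position 10 ')': depth becomes 3
  Position 11 ')': depth becomes 2
  Position 12 ')': depth becomes 1
  Position 13 ')': depth becomes 0
Maximum depth reached: 4

4


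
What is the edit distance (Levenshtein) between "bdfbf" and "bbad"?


Computing edit distance: "bdfbf" -> "bbad"
DP table:
           b    b    a    d
      0    1    2    3    4
  b   1    0    1    2    3
  d   2    1    1    2    2
  f   3    2    2    2    3
  b   4    3    2    3    3
  f   5    4    3    3    4
Edit distance = dp[5][4] = 4

4


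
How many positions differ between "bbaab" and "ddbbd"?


Comparing "bbaab" and "ddbbd" position by position:
  Position 0: 'b' vs 'd' => DIFFER
  Position 1: 'b' vs 'd' => DIFFER
  Position 2: 'a' vs 'b' => DIFFER
  Position 3: 'a' vs 'b' => DIFFER
  Position 4: 'b' vs 'd' => DIFFER
Positions that differ: 5

5


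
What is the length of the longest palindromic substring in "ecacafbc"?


Input: "ecacafbc"
Checking substrings for palindromes:
  [1:4] "cac" (len 3) => palindrome
  [2:5] "aca" (len 3) => palindrome
Longest palindromic substring: "cac" with length 3

3


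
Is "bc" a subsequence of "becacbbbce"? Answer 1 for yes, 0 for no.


Check if "bc" is a subsequence of "becacbbbce"
Greedy scan:
  Position 0 ('b'): matches sub[0] = 'b'
  Position 1 ('e'): no match needed
  Position 2 ('c'): matches sub[1] = 'c'
  Position 3 ('a'): no match needed
  Position 4 ('c'): no match needed
  Position 5 ('b'): no match needed
  Position 6 ('b'): no match needed
  Position 7 ('b'): no match needed
  Position 8 ('c'): no match needed
  Position 9 ('e'): no match needed
All 2 characters matched => is a subsequence

1


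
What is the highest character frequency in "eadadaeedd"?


Input: eadadaeedd
Character counts:
  'a': 3
  'd': 4
  'e': 3
Maximum frequency: 4

4


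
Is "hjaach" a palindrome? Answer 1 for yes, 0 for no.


Input: hjaach
Reversed: hcaajh
  Compare pos 0 ('h') with pos 5 ('h'): match
  Compare pos 1 ('j') with pos 4 ('c'): MISMATCH
  Compare pos 2 ('a') with pos 3 ('a'): match
Result: not a palindrome

0


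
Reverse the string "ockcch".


Input: ockcch
Reading characters right to left:
  Position 5: 'h'
  Position 4: 'c'
  Position 3: 'c'
  Position 2: 'k'
  Position 1: 'c'
  Position 0: 'o'
Reversed: hcckco

hcckco


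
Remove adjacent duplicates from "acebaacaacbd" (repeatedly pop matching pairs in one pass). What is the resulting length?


Input: acebaacaacbd
Stack-based adjacent duplicate removal:
  Read 'a': push. Stack: a
  Read 'c': push. Stack: ac
  Read 'e': push. Stack: ace
  Read 'b': push. Stack: aceb
  Read 'a': push. Stack: aceba
  Read 'a': matches stack top 'a' => pop. Stack: aceb
  Read 'c': push. Stack: acebc
  Read 'a': push. Stack: acebca
  Read 'a': matches stack top 'a' => pop. Stack: acebc
  Read 'c': matches stack top 'c' => pop. Stack: aceb
  Read 'b': matches stack top 'b' => pop. Stack: ace
  Read 'd': push. Stack: aced
Final stack: "aced" (length 4)

4


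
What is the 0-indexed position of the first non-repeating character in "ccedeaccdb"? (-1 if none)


Input: ccedeaccdb
Character frequencies:
  'a': 1
  'b': 1
  'c': 4
  'd': 2
  'e': 2
Scanning left to right for freq == 1:
  Position 0 ('c'): freq=4, skip
  Position 1 ('c'): freq=4, skip
  Position 2 ('e'): freq=2, skip
  Position 3 ('d'): freq=2, skip
  Position 4 ('e'): freq=2, skip
  Position 5 ('a'): unique! => answer = 5

5


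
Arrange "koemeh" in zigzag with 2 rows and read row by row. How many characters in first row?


Zigzag "koemeh" into 2 rows:
Placing characters:
  'k' => row 0
  'o' => row 1
  'e' => row 0
  'm' => row 1
  'e' => row 0
  'h' => row 1
Rows:
  Row 0: "kee"
  Row 1: "omh"
First row length: 3

3


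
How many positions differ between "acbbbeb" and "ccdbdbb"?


Comparing "acbbbeb" and "ccdbdbb" position by position:
  Position 0: 'a' vs 'c' => DIFFER
  Position 1: 'c' vs 'c' => same
  Position 2: 'b' vs 'd' => DIFFER
  Position 3: 'b' vs 'b' => same
  Position 4: 'b' vs 'd' => DIFFER
  Position 5: 'e' vs 'b' => DIFFER
  Position 6: 'b' vs 'b' => same
Positions that differ: 4

4


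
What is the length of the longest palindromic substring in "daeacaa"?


Input: "daeacaa"
Checking substrings for palindromes:
  [1:4] "aea" (len 3) => palindrome
  [3:6] "aca" (len 3) => palindrome
  [5:7] "aa" (len 2) => palindrome
Longest palindromic substring: "aea" with length 3

3


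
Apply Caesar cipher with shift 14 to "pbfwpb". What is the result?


Caesar cipher: shift "pbfwpb" by 14
  'p' (pos 15) + 14 = pos 3 = 'd'
  'b' (pos 1) + 14 = pos 15 = 'p'
  'f' (pos 5) + 14 = pos 19 = 't'
  'w' (pos 22) + 14 = pos 10 = 'k'
  'p' (pos 15) + 14 = pos 3 = 'd'
  'b' (pos 1) + 14 = pos 15 = 'p'
Result: dptkdp

dptkdp


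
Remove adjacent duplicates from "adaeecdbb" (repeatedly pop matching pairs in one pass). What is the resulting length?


Input: adaeecdbb
Stack-based adjacent duplicate removal:
  Read 'a': push. Stack: a
  Read 'd': push. Stack: ad
  Read 'a': push. Stack: ada
  Read 'e': push. Stack: adae
  Read 'e': matches stack top 'e' => pop. Stack: ada
  Read 'c': push. Stack: adac
  Read 'd': push. Stack: adacd
  Read 'b': push. Stack: adacdb
  Read 'b': matches stack top 'b' => pop. Stack: adacd
Final stack: "adacd" (length 5)

5


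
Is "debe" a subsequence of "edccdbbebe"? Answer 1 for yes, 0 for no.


Check if "debe" is a subsequence of "edccdbbebe"
Greedy scan:
  Position 0 ('e'): no match needed
  Position 1 ('d'): matches sub[0] = 'd'
  Position 2 ('c'): no match needed
  Position 3 ('c'): no match needed
  Position 4 ('d'): no match needed
  Position 5 ('b'): no match needed
  Position 6 ('b'): no match needed
  Position 7 ('e'): matches sub[1] = 'e'
  Position 8 ('b'): matches sub[2] = 'b'
  Position 9 ('e'): matches sub[3] = 'e'
All 4 characters matched => is a subsequence

1


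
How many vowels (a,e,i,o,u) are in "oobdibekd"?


Input: oobdibekd
Checking each character:
  'o' at position 0: vowel (running total: 1)
  'o' at position 1: vowel (running total: 2)
  'b' at position 2: consonant
  'd' at position 3: consonant
  'i' at position 4: vowel (running total: 3)
  'b' at position 5: consonant
  'e' at position 6: vowel (running total: 4)
  'k' at position 7: consonant
  'd' at position 8: consonant
Total vowels: 4

4


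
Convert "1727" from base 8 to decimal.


Input: "1727" in base 8
Positional expansion:
  Digit '1' (value 1) x 8^3 = 512
  Digit '7' (value 7) x 8^2 = 448
  Digit '2' (value 2) x 8^1 = 16
  Digit '7' (value 7) x 8^0 = 7
Sum = 983

983


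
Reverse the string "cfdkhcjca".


Input: cfdkhcjca
Reading characters right to left:
  Position 8: 'a'
  Position 7: 'c'
  Position 6: 'j'
  Position 5: 'c'
  Position 4: 'h'
  Position 3: 'k'
  Position 2: 'd'
  Position 1: 'f'
  Position 0: 'c'
Reversed: acjchkdfc

acjchkdfc


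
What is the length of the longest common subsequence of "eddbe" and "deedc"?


LCS of "eddbe" and "deedc"
DP table:
           d    e    e    d    c
      0    0    0    0    0    0
  e   0    0    1    1    1    1
  d   0    1    1    1    2    2
  d   0    1    1    1    2    2
  b   0    1    1    1    2    2
  e   0    1    2    2    2    2
LCS length = dp[5][5] = 2

2


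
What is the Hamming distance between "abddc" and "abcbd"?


Comparing "abddc" and "abcbd" position by position:
  Position 0: 'a' vs 'a' => same
  Position 1: 'b' vs 'b' => same
  Position 2: 'd' vs 'c' => differ
  Position 3: 'd' vs 'b' => differ
  Position 4: 'c' vs 'd' => differ
Total differences (Hamming distance): 3

3


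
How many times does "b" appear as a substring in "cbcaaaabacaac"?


Searching for "b" in "cbcaaaabacaac"
Scanning each position:
  Position 0: "c" => no
  Position 1: "b" => MATCH
  Position 2: "c" => no
  Position 3: "a" => no
  Position 4: "a" => no
  Position 5: "a" => no
  Position 6: "a" => no
  Position 7: "b" => MATCH
  Position 8: "a" => no
  Position 9: "c" => no
  Position 10: "a" => no
  Position 11: "a" => no
  Position 12: "c" => no
Total occurrences: 2

2


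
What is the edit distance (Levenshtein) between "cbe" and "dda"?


Computing edit distance: "cbe" -> "dda"
DP table:
           d    d    a
      0    1    2    3
  c   1    1    2    3
  b   2    2    2    3
  e   3    3    3    3
Edit distance = dp[3][3] = 3

3


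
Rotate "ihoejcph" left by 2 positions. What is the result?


Input: "ihoejcph", rotate left by 2
First 2 characters: "ih"
Remaining characters: "oejcph"
Concatenate remaining + first: "oejcph" + "ih" = "oejcphih"

oejcphih


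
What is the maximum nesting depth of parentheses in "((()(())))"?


Input: "((()(())))"
Tracking depth:
  Position 0 '(': depth becomes 1
  Position 1 '(': depth becomes 2
  Position 2 '(': depth becomes 3
  Position 3 ')': depth becomes 2
  Position 4 '(': depth becomes 3
  Position 5 '(': depth becomes 4
  Position 6 ')': depth becomes 3
  Position 7 ')': depth becomes 2
  Position 8 ')': depth becomes 1
  Position 9 ')': depth becomes 0
Maximum depth reached: 4

4


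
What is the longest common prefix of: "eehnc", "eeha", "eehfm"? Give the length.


Words: eehnc, eeha, eehfm
  Position 0: all 'e' => match
  Position 1: all 'e' => match
  Position 2: all 'h' => match
  Position 3: ('n', 'a', 'f') => mismatch, stop
LCP = "eeh" (length 3)

3


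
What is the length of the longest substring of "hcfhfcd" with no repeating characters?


Input: "hcfhfcd"
Sliding window (track last position of each char):
  Position 0 ('h'): window [0,0] length 1 -- new best
  Position 1 ('c'): window [0,1] length 2 -- new best
  Position 2 ('f'): window [0,2] length 3 -- new best
  Position 3 ('h'): repeat (last at 0), move window start to 1
  Position 3 ('h'): window [1,3] length 3
  Position 4 ('f'): repeat (last at 2), move window start to 3
  Position 4 ('f'): window [3,4] length 2
  Position 5 ('c'): window [3,5] length 3
  Position 6 ('d'): window [3,6] length 4 -- new best
Longest substring with no repeats: "hfcd" with length 4

4


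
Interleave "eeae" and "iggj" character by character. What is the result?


Interleaving "eeae" and "iggj":
  Position 0: 'e' from first, 'i' from second => "ei"
  Position 1: 'e' from first, 'g' from second => "eg"
  Position 2: 'a' from first, 'g' from second => "ag"
  Position 3: 'e' from first, 'j' from second => "ej"
Result: eiegagej

eiegagej


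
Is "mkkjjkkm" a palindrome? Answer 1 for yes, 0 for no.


Input: mkkjjkkm
Reversed: mkkjjkkm
  Compare pos 0 ('m') with pos 7 ('m'): match
  Compare pos 1 ('k') with pos 6 ('k'): match
  Compare pos 2 ('k') with pos 5 ('k'): match
  Compare pos 3 ('j') with pos 4 ('j'): match
Result: palindrome

1


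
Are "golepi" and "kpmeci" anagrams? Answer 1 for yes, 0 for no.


Strings: "golepi", "kpmeci"
Sorted first:  egilop
Sorted second: ceikmp
Differ at position 0: 'e' vs 'c' => not anagrams

0


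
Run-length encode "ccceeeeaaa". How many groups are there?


Input: ccceeeeaaa
Scanning for consecutive runs:
  Group 1: 'c' x 3 (positions 0-2)
  Group 2: 'e' x 4 (positions 3-6)
  Group 3: 'a' x 3 (positions 7-9)
Total groups: 3

3


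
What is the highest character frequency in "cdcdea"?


Input: cdcdea
Character counts:
  'a': 1
  'c': 2
  'd': 2
  'e': 1
Maximum frequency: 2

2


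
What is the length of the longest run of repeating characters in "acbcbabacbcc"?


Input: "acbcbabacbcc"
Scanning for longest run:
  Position 1 ('c'): new char, reset run to 1
  Position 2 ('b'): new char, reset run to 1
  Position 3 ('c'): new char, reset run to 1
  Position 4 ('b'): new char, reset run to 1
  Position 5 ('a'): new char, reset run to 1
  Position 6 ('b'): new char, reset run to 1
  Position 7 ('a'): new char, reset run to 1
  Position 8 ('c'): new char, reset run to 1
  Position 9 ('b'): new char, reset run to 1
  Position 10 ('c'): new char, reset run to 1
  Position 11 ('c'): continues run of 'c', length=2
Longest run: 'c' with length 2

2


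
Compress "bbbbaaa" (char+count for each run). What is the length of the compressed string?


Input: bbbbaaa
Runs:
  'b' x 4 => "b4"
  'a' x 3 => "a3"
Compressed: "b4a3"
Compressed length: 4

4


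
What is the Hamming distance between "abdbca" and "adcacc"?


Comparing "abdbca" and "adcacc" position by position:
  Position 0: 'a' vs 'a' => same
  Position 1: 'b' vs 'd' => differ
  Position 2: 'd' vs 'c' => differ
  Position 3: 'b' vs 'a' => differ
  Position 4: 'c' vs 'c' => same
  Position 5: 'a' vs 'c' => differ
Total differences (Hamming distance): 4

4


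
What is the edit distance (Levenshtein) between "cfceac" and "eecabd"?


Computing edit distance: "cfceac" -> "eecabd"
DP table:
           e    e    c    a    b    d
      0    1    2    3    4    5    6
  c   1    1    2    2    3    4    5
  f   2    2    2    3    3    4    5
  c   3    3    3    2    3    4    5
  e   4    3    3    3    3    4    5
  a   5    4    4    4    3    4    5
  c   6    5    5    4    4    4    5
Edit distance = dp[6][6] = 5

5


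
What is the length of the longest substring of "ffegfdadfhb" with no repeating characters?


Input: "ffegfdadfhb"
Sliding window (track last position of each char):
  Position 0 ('f'): window [0,0] length 1 -- new best
  Position 1 ('f'): repeat (last at 0), move window start to 1
  Position 1 ('f'): window [1,1] length 1
  Position 2 ('e'): window [1,2] length 2 -- new best
  Position 3 ('g'): window [1,3] length 3 -- new best
  Position 4 ('f'): repeat (last at 1), move window start to 2
  Position 4 ('f'): window [2,4] length 3
  Position 5 ('d'): window [2,5] length 4 -- new best
  Position 6 ('a'): window [2,6] length 5 -- new best
  Position 7 ('d'): repeat (last at 5), move window start to 6
  Position 7 ('d'): window [6,7] length 2
  Position 8 ('f'): window [6,8] length 3
  Position 9 ('h'): window [6,9] length 4
  Position 10 ('b'): window [6,10] length 5
Longest substring with no repeats: "egfda" with length 5

5


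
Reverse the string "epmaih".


Input: epmaih
Reading characters right to left:
  Position 5: 'h'
  Position 4: 'i'
  Position 3: 'a'
  Position 2: 'm'
  Position 1: 'p'
  Position 0: 'e'
Reversed: hiampe

hiampe


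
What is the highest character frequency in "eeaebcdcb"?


Input: eeaebcdcb
Character counts:
  'a': 1
  'b': 2
  'c': 2
  'd': 1
  'e': 3
Maximum frequency: 3

3


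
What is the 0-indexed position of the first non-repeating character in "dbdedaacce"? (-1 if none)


Input: dbdedaacce
Character frequencies:
  'a': 2
  'b': 1
  'c': 2
  'd': 3
  'e': 2
Scanning left to right for freq == 1:
  Position 0 ('d'): freq=3, skip
  Position 1 ('b'): unique! => answer = 1

1


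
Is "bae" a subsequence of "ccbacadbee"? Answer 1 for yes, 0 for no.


Check if "bae" is a subsequence of "ccbacadbee"
Greedy scan:
  Position 0 ('c'): no match needed
  Position 1 ('c'): no match needed
  Position 2 ('b'): matches sub[0] = 'b'
  Position 3 ('a'): matches sub[1] = 'a'
  Position 4 ('c'): no match needed
  Position 5 ('a'): no match needed
  Position 6 ('d'): no match needed
  Position 7 ('b'): no match needed
  Position 8 ('e'): matches sub[2] = 'e'
  Position 9 ('e'): no match needed
All 3 characters matched => is a subsequence

1


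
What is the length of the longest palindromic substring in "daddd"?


Input: "daddd"
Checking substrings for palindromes:
  [0:3] "dad" (len 3) => palindrome
  [2:5] "ddd" (len 3) => palindrome
  [2:4] "dd" (len 2) => palindrome
  [3:5] "dd" (len 2) => palindrome
Longest palindromic substring: "dad" with length 3

3


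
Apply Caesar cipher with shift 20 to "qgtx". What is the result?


Caesar cipher: shift "qgtx" by 20
  'q' (pos 16) + 20 = pos 10 = 'k'
  'g' (pos 6) + 20 = pos 0 = 'a'
  't' (pos 19) + 20 = pos 13 = 'n'
  'x' (pos 23) + 20 = pos 17 = 'r'
Result: kanr

kanr


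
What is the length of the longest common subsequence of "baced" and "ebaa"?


LCS of "baced" and "ebaa"
DP table:
           e    b    a    a
      0    0    0    0    0
  b   0    0    1    1    1
  a   0    0    1    2    2
  c   0    0    1    2    2
  e   0    1    1    2    2
  d   0    1    1    2    2
LCS length = dp[5][4] = 2

2


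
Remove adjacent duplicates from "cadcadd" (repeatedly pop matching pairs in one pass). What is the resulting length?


Input: cadcadd
Stack-based adjacent duplicate removal:
  Read 'c': push. Stack: c
  Read 'a': push. Stack: ca
  Read 'd': push. Stack: cad
  Read 'c': push. Stack: cadc
  Read 'a': push. Stack: cadca
  Read 'd': push. Stack: cadcad
  Read 'd': matches stack top 'd' => pop. Stack: cadca
Final stack: "cadca" (length 5)

5


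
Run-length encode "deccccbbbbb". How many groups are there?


Input: deccccbbbbb
Scanning for consecutive runs:
  Group 1: 'd' x 1 (positions 0-0)
  Group 2: 'e' x 1 (positions 1-1)
  Group 3: 'c' x 4 (positions 2-5)
  Group 4: 'b' x 5 (positions 6-10)
Total groups: 4

4


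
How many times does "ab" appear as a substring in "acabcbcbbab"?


Searching for "ab" in "acabcbcbbab"
Scanning each position:
  Position 0: "ac" => no
  Position 1: "ca" => no
  Position 2: "ab" => MATCH
  Position 3: "bc" => no
  Position 4: "cb" => no
  Position 5: "bc" => no
  Position 6: "cb" => no
  Position 7: "bb" => no
  Position 8: "ba" => no
  Position 9: "ab" => MATCH
Total occurrences: 2

2


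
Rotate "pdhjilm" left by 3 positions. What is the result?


Input: "pdhjilm", rotate left by 3
First 3 characters: "pdh"
Remaining characters: "jilm"
Concatenate remaining + first: "jilm" + "pdh" = "jilmpdh"

jilmpdh


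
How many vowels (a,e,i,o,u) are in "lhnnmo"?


Input: lhnnmo
Checking each character:
  'l' at position 0: consonant
  'h' at position 1: consonant
  'n' at position 2: consonant
  'n' at position 3: consonant
  'm' at position 4: consonant
  'o' at position 5: vowel (running total: 1)
Total vowels: 1

1


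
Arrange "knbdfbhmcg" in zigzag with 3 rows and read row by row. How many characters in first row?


Zigzag "knbdfbhmcg" into 3 rows:
Placing characters:
  'k' => row 0
  'n' => row 1
  'b' => row 2
  'd' => row 1
  'f' => row 0
  'b' => row 1
  'h' => row 2
  'm' => row 1
  'c' => row 0
  'g' => row 1
Rows:
  Row 0: "kfc"
  Row 1: "ndbmg"
  Row 2: "bh"
First row length: 3

3
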